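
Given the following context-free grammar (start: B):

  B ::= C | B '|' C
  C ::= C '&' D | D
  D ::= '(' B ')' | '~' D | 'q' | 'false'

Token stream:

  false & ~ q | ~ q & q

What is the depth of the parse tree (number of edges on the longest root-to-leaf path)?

5

[B [B [C [C [D false]] & [D ~ [D q]]]] | [C [C [D ~ [D q]]] & [D q]]]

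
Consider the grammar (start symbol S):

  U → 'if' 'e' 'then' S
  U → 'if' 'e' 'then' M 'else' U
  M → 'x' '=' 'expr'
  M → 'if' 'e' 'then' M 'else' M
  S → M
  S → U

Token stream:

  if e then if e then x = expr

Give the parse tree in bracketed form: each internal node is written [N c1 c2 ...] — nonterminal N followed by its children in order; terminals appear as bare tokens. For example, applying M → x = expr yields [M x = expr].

[S [U if e then [S [U if e then [S [M x = expr]]]]]]

S
U
if e then S
if e then U
if e then if e then S
if e then if e then M
if e then if e then x = expr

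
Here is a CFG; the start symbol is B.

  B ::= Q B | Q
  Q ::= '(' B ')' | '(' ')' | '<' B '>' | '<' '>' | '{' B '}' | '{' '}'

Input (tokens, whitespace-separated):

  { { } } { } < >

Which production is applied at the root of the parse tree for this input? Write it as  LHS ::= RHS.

[B [Q { [B [Q { }]] }] [B [Q { }] [B [Q < >]]]]

B ::= Q B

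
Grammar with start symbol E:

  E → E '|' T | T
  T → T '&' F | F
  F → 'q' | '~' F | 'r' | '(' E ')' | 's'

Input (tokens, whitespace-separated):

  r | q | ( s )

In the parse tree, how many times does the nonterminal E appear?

[E [E [E [T [F r]]] | [T [F q]]] | [T [F ( [E [T [F s]]] )]]]

4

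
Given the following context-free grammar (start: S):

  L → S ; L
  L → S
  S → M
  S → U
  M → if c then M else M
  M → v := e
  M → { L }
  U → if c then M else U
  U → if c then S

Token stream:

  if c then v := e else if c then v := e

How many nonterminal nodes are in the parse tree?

6

[S [U if c then [M v := e] else [U if c then [S [M v := e]]]]]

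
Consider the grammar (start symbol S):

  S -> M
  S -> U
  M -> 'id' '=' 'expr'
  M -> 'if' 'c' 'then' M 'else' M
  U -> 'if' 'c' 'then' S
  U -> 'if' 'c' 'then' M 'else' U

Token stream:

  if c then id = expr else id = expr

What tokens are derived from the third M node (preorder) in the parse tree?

id = expr

[S [M if c then [M id = expr] else [M id = expr]]]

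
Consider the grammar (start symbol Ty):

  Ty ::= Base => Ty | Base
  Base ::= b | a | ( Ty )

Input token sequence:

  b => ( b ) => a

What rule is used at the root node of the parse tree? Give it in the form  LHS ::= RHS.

Ty ::= Base => Ty

[Ty [Base b] => [Ty [Base ( [Ty [Base b]] )] => [Ty [Base a]]]]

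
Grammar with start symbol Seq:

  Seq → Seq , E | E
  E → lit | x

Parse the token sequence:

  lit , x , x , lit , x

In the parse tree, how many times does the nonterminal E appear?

[Seq [Seq [Seq [Seq [Seq [E lit]] , [E x]] , [E x]] , [E lit]] , [E x]]

5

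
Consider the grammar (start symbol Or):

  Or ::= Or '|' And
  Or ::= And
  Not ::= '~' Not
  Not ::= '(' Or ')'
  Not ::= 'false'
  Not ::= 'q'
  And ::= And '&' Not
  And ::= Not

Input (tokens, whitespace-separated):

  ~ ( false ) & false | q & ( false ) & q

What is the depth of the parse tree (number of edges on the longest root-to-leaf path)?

9

[Or [Or [And [And [Not ~ [Not ( [Or [And [Not false]]] )]]] & [Not false]]] | [And [And [And [Not q]] & [Not ( [Or [And [Not false]]] )]] & [Not q]]]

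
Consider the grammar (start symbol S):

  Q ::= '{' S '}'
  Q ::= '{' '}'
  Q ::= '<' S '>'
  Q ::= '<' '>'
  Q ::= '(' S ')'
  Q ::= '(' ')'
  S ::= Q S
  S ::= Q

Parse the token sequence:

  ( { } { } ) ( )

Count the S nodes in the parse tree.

4

[S [Q ( [S [Q { }] [S [Q { }]]] )] [S [Q ( )]]]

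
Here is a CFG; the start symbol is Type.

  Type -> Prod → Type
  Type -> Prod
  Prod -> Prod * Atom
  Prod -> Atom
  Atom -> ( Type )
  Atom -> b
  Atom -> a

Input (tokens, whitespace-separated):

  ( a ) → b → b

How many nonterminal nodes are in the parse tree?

12

[Type [Prod [Atom ( [Type [Prod [Atom a]]] )]] → [Type [Prod [Atom b]] → [Type [Prod [Atom b]]]]]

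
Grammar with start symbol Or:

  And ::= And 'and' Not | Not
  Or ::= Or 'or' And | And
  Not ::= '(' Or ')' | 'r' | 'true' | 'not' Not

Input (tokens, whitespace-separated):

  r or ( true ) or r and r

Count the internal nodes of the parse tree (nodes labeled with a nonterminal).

14

[Or [Or [Or [And [Not r]]] or [And [Not ( [Or [And [Not true]]] )]]] or [And [And [Not r]] and [Not r]]]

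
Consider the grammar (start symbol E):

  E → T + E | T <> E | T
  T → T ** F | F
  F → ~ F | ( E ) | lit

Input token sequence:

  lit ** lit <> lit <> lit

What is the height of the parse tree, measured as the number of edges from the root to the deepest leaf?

5

[E [T [T [F lit]] ** [F lit]] <> [E [T [F lit]] <> [E [T [F lit]]]]]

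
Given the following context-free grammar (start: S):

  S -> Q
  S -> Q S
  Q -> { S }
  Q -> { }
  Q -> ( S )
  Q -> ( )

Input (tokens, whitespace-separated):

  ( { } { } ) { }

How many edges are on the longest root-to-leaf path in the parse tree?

5

[S [Q ( [S [Q { }] [S [Q { }]]] )] [S [Q { }]]]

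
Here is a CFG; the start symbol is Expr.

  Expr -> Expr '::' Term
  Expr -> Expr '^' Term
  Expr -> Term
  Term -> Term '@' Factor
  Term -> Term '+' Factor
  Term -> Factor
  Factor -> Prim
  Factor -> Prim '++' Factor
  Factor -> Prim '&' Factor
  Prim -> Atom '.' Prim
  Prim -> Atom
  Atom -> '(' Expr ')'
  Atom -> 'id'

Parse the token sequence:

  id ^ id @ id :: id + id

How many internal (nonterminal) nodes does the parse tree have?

[Expr [Expr [Expr [Term [Factor [Prim [Atom id]]]]] ^ [Term [Term [Factor [Prim [Atom id]]]] @ [Factor [Prim [Atom id]]]]] :: [Term [Term [Factor [Prim [Atom id]]]] + [Factor [Prim [Atom id]]]]]

23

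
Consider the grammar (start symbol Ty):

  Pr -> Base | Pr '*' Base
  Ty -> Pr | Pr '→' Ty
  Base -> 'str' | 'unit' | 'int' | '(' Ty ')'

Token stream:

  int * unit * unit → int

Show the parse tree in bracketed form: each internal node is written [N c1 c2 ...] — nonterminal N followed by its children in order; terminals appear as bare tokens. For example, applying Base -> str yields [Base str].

Ty
Pr → Ty
Pr * Base → Ty
Pr * Base * Base → Ty
Base * Base * Base → Ty
int * Base * Base → Ty
int * unit * Base → Ty
int * unit * unit → Ty
int * unit * unit → Pr
int * unit * unit → Base
int * unit * unit → int

[Ty [Pr [Pr [Pr [Base int]] * [Base unit]] * [Base unit]] → [Ty [Pr [Base int]]]]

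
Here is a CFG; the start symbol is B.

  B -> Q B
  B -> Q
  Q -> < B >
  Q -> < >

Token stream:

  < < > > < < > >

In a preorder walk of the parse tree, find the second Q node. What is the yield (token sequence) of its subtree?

[B [Q < [B [Q < >]] >] [B [Q < [B [Q < >]] >]]]

< >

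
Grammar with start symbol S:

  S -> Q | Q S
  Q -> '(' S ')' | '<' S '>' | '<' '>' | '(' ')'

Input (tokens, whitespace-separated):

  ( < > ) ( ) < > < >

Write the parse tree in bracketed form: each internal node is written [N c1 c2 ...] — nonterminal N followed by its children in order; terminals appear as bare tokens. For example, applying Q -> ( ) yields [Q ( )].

S
Q S
( S ) S
( Q ) S
( < > ) S
( < > ) Q S
( < > ) ( ) S
( < > ) ( ) Q S
( < > ) ( ) < > S
( < > ) ( ) < > Q
( < > ) ( ) < > < >

[S [Q ( [S [Q < >]] )] [S [Q ( )] [S [Q < >] [S [Q < >]]]]]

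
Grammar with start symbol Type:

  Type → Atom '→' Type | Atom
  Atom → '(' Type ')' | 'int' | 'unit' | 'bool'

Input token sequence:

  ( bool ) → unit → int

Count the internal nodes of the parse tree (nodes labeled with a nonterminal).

8

[Type [Atom ( [Type [Atom bool]] )] → [Type [Atom unit] → [Type [Atom int]]]]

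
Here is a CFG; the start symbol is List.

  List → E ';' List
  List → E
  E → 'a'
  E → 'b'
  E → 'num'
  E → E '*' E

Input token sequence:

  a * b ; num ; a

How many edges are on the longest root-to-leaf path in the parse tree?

4

[List [E [E a] * [E b]] ; [List [E num] ; [List [E a]]]]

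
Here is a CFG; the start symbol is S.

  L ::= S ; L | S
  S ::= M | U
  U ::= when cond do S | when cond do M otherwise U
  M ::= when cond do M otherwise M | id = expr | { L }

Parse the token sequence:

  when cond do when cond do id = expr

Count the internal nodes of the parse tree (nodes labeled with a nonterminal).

6

[S [U when cond do [S [U when cond do [S [M id = expr]]]]]]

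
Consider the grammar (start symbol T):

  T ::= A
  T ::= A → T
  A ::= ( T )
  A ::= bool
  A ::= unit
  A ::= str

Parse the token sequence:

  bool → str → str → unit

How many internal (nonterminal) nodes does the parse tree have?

[T [A bool] → [T [A str] → [T [A str] → [T [A unit]]]]]

8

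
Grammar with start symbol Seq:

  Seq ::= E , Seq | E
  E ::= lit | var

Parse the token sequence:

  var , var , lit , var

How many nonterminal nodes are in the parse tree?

8

[Seq [E var] , [Seq [E var] , [Seq [E lit] , [Seq [E var]]]]]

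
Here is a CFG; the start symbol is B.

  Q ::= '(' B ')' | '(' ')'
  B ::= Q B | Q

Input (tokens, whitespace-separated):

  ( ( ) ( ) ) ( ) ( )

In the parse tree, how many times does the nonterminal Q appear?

5

[B [Q ( [B [Q ( )] [B [Q ( )]]] )] [B [Q ( )] [B [Q ( )]]]]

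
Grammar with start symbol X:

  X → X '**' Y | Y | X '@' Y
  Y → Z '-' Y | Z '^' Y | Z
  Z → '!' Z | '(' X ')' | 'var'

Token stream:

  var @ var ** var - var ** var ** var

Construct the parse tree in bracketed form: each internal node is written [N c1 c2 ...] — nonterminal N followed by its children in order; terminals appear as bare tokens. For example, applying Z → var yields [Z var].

X
X ** Y
X ** Y ** Y
X ** Y ** Y ** Y
X @ Y ** Y ** Y ** Y
Y @ Y ** Y ** Y ** Y
Z @ Y ** Y ** Y ** Y
var @ Y ** Y ** Y ** Y
var @ Z ** Y ** Y ** Y
var @ var ** Y ** Y ** Y
var @ var ** Z - Y ** Y ** Y
var @ var ** var - Y ** Y ** Y
var @ var ** var - Z ** Y ** Y
var @ var ** var - var ** Y ** Y
var @ var ** var - var ** Z ** Y
var @ var ** var - var ** var ** Y
var @ var ** var - var ** var ** Z
var @ var ** var - var ** var ** var

[X [X [X [X [X [Y [Z var]]] @ [Y [Z var]]] ** [Y [Z var] - [Y [Z var]]]] ** [Y [Z var]]] ** [Y [Z var]]]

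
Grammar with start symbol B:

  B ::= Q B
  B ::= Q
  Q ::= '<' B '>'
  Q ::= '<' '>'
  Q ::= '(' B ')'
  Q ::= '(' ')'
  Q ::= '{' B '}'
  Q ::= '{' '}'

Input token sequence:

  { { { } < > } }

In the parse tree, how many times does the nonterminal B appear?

[B [Q { [B [Q { [B [Q { }] [B [Q < >]]] }]] }]]

4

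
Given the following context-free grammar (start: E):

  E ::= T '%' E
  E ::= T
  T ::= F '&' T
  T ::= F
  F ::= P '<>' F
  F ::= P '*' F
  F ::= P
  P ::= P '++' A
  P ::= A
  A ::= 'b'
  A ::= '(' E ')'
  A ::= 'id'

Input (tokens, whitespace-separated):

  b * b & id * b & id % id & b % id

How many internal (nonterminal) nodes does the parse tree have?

33

[E [T [F [P [A b]] * [F [P [A b]]]] & [T [F [P [A id]] * [F [P [A b]]]] & [T [F [P [A id]]]]]] % [E [T [F [P [A id]]] & [T [F [P [A b]]]]] % [E [T [F [P [A id]]]]]]]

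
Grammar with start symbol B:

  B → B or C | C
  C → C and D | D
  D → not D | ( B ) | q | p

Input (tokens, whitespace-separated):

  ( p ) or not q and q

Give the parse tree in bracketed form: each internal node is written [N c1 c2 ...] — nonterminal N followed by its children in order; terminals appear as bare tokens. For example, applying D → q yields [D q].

B
B or C
C or C
D or C
( B ) or C
( C ) or C
( D ) or C
( p ) or C
( p ) or C and D
( p ) or D and D
( p ) or not D and D
( p ) or not q and D
( p ) or not q and q

[B [B [C [D ( [B [C [D p]]] )]]] or [C [C [D not [D q]]] and [D q]]]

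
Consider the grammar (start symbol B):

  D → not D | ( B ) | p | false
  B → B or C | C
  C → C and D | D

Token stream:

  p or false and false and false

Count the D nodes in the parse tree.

[B [B [C [D p]]] or [C [C [C [D false]] and [D false]] and [D false]]]

4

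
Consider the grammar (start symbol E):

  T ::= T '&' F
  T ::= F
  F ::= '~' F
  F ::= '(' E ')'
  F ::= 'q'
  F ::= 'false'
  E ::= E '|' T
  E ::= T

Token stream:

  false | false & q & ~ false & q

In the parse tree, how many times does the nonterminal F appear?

[E [E [T [F false]]] | [T [T [T [T [F false]] & [F q]] & [F ~ [F false]]] & [F q]]]

6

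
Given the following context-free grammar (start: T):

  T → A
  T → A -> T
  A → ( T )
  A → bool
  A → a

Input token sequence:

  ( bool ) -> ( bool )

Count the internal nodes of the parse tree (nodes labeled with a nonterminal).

[T [A ( [T [A bool]] )] -> [T [A ( [T [A bool]] )]]]

8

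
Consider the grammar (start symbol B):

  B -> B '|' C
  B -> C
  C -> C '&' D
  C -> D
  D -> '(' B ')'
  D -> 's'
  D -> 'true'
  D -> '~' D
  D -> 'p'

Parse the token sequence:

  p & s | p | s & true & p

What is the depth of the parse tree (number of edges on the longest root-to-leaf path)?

6

[B [B [B [C [C [D p]] & [D s]]] | [C [D p]]] | [C [C [C [D s]] & [D true]] & [D p]]]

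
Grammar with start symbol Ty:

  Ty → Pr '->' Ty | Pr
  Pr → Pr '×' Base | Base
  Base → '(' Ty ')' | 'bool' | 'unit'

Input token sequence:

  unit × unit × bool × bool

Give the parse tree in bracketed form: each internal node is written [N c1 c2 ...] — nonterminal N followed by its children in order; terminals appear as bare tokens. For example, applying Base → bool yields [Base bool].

[Ty [Pr [Pr [Pr [Pr [Base unit]] × [Base unit]] × [Base bool]] × [Base bool]]]

Ty
Pr
Pr × Base
Pr × Base × Base
Pr × Base × Base × Base
Base × Base × Base × Base
unit × Base × Base × Base
unit × unit × Base × Base
unit × unit × bool × Base
unit × unit × bool × bool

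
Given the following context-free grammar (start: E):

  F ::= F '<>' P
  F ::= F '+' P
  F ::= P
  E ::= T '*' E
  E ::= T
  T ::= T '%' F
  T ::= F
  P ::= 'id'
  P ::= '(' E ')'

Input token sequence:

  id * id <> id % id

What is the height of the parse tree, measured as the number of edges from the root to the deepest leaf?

[E [T [F [P id]]] * [E [T [T [F [F [P id]] <> [P id]]] % [F [P id]]]]]

7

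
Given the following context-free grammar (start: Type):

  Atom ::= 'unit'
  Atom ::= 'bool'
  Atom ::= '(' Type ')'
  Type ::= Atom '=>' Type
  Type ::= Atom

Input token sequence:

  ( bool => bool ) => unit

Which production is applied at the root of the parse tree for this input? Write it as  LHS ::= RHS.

Type ::= Atom '=>' Type

[Type [Atom ( [Type [Atom bool] => [Type [Atom bool]]] )] => [Type [Atom unit]]]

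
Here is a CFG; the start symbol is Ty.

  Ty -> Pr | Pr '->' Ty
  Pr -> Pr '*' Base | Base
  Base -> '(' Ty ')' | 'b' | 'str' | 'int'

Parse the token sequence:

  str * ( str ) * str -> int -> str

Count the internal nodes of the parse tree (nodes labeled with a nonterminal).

16

[Ty [Pr [Pr [Pr [Base str]] * [Base ( [Ty [Pr [Base str]]] )]] * [Base str]] -> [Ty [Pr [Base int]] -> [Ty [Pr [Base str]]]]]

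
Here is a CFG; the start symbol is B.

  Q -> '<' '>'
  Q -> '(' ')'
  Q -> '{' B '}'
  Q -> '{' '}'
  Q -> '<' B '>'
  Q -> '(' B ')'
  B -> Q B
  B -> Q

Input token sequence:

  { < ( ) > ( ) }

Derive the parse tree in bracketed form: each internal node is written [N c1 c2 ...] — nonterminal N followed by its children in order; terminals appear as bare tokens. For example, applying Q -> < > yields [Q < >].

B
Q
{ B }
{ Q B }
{ < B > B }
{ < Q > B }
{ < ( ) > B }
{ < ( ) > Q }
{ < ( ) > ( ) }

[B [Q { [B [Q < [B [Q ( )]] >] [B [Q ( )]]] }]]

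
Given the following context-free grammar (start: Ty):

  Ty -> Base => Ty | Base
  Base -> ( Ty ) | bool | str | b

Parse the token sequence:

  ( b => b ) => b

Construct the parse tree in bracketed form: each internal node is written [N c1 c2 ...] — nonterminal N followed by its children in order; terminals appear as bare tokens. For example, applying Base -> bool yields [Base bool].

Ty
Base => Ty
( Ty ) => Ty
( Base => Ty ) => Ty
( b => Ty ) => Ty
( b => Base ) => Ty
( b => b ) => Ty
( b => b ) => Base
( b => b ) => b

[Ty [Base ( [Ty [Base b] => [Ty [Base b]]] )] => [Ty [Base b]]]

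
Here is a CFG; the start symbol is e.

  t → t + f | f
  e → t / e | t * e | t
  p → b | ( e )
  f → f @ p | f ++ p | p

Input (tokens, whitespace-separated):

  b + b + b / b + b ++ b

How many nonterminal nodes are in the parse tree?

19

[e [t [t [t [f [p b]]] + [f [p b]]] + [f [p b]]] / [e [t [t [f [p b]]] + [f [f [p b]] ++ [p b]]]]]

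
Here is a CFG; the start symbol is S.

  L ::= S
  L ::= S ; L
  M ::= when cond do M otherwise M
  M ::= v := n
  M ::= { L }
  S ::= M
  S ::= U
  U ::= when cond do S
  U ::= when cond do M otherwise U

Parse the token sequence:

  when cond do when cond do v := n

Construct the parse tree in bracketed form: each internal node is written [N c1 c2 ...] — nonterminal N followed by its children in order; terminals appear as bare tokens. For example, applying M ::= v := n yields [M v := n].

S
U
when cond do S
when cond do U
when cond do when cond do S
when cond do when cond do M
when cond do when cond do v := n

[S [U when cond do [S [U when cond do [S [M v := n]]]]]]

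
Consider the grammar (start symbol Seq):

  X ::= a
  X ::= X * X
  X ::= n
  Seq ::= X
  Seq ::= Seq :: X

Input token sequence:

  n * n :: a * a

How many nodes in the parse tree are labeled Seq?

2

[Seq [Seq [X [X n] * [X n]]] :: [X [X a] * [X a]]]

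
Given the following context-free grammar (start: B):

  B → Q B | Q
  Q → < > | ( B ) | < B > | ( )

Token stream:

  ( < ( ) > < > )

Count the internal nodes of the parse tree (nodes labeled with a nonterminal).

[B [Q ( [B [Q < [B [Q ( )]] >] [B [Q < >]]] )]]

8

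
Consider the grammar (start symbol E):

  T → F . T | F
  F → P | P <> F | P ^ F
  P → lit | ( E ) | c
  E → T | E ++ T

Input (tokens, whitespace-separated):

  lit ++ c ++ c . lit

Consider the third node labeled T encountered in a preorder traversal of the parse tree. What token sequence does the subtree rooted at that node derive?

c . lit

[E [E [E [T [F [P lit]]]] ++ [T [F [P c]]]] ++ [T [F [P c]] . [T [F [P lit]]]]]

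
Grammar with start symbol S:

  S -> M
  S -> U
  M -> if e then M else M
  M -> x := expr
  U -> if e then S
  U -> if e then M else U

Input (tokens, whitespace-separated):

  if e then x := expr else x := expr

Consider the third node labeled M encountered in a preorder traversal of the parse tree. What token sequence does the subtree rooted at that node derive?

[S [M if e then [M x := expr] else [M x := expr]]]

x := expr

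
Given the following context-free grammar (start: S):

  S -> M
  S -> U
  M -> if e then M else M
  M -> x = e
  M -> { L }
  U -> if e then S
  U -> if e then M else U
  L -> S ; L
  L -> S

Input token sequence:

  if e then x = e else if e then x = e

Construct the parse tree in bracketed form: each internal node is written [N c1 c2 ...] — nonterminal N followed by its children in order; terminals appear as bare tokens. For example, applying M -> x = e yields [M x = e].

S
U
if e then M else U
if e then x = e else U
if e then x = e else if e then S
if e then x = e else if e then M
if e then x = e else if e then x = e

[S [U if e then [M x = e] else [U if e then [S [M x = e]]]]]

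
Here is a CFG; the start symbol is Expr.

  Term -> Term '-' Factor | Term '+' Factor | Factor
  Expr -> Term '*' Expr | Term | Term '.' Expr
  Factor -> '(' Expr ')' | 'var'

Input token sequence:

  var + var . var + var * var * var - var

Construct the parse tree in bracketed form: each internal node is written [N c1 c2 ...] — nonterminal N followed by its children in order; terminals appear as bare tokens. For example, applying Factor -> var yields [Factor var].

Expr
Term . Expr
Term + Factor . Expr
Factor + Factor . Expr
var + Factor . Expr
var + var . Expr
var + var . Term * Expr
var + var . Term + Factor * Expr
var + var . Factor + Factor * Expr
var + var . var + Factor * Expr
var + var . var + var * Expr
var + var . var + var * Term * Expr
var + var . var + var * Factor * Expr
var + var . var + var * var * Expr
var + var . var + var * var * Term
var + var . var + var * var * Term - Factor
var + var . var + var * var * Factor - Factor
var + var . var + var * var * var - Factor
var + var . var + var * var * var - var

[Expr [Term [Term [Factor var]] + [Factor var]] . [Expr [Term [Term [Factor var]] + [Factor var]] * [Expr [Term [Factor var]] * [Expr [Term [Term [Factor var]] - [Factor var]]]]]]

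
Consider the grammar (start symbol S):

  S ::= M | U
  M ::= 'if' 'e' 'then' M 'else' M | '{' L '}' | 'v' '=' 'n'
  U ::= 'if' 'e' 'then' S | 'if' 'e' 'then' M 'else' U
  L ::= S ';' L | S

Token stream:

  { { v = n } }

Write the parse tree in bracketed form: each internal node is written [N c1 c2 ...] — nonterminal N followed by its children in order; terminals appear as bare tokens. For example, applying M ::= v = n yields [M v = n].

S
M
{ L }
{ S }
{ M }
{ { L } }
{ { S } }
{ { M } }
{ { v = n } }

[S [M { [L [S [M { [L [S [M v = n]]] }]]] }]]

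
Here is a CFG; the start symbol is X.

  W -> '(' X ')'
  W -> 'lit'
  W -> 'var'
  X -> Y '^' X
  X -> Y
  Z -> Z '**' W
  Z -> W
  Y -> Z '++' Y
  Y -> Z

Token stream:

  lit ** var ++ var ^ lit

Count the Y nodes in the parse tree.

3

[X [Y [Z [Z [W lit]] ** [W var]] ++ [Y [Z [W var]]]] ^ [X [Y [Z [W lit]]]]]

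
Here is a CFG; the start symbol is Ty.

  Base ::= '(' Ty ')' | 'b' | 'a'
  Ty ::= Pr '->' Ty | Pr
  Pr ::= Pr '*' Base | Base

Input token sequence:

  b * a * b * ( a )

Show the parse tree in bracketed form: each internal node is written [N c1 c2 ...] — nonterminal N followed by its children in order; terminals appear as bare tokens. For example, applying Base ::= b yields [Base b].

[Ty [Pr [Pr [Pr [Pr [Base b]] * [Base a]] * [Base b]] * [Base ( [Ty [Pr [Base a]]] )]]]

Ty
Pr
Pr * Base
Pr * Base * Base
Pr * Base * Base * Base
Base * Base * Base * Base
b * Base * Base * Base
b * a * Base * Base
b * a * b * Base
b * a * b * ( Ty )
b * a * b * ( Pr )
b * a * b * ( Base )
b * a * b * ( a )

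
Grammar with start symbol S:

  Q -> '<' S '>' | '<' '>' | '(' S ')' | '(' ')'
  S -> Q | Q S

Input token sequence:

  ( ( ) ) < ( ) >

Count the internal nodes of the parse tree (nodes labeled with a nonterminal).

8

[S [Q ( [S [Q ( )]] )] [S [Q < [S [Q ( )]] >]]]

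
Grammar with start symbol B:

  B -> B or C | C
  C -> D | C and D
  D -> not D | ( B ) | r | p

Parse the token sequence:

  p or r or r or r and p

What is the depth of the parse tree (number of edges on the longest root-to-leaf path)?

[B [B [B [B [C [D p]]] or [C [D r]]] or [C [D r]]] or [C [C [D r]] and [D p]]]

6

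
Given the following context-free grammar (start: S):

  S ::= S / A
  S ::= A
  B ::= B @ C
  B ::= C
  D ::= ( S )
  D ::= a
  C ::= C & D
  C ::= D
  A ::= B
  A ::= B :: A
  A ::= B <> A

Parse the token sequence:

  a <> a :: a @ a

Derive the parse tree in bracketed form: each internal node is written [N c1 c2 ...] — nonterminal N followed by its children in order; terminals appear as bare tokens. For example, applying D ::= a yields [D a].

S
A
B <> A
C <> A
D <> A
a <> A
a <> B :: A
a <> C :: A
a <> D :: A
a <> a :: A
a <> a :: B
a <> a :: B @ C
a <> a :: C @ C
a <> a :: D @ C
a <> a :: a @ C
a <> a :: a @ D
a <> a :: a @ a

[S [A [B [C [D a]]] <> [A [B [C [D a]]] :: [A [B [B [C [D a]]] @ [C [D a]]]]]]]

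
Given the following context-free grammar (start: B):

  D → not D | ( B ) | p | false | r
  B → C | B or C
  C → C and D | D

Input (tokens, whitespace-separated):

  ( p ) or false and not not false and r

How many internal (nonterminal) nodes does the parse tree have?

[B [B [C [D ( [B [C [D p]]] )]]] or [C [C [C [D false]] and [D not [D not [D false]]]] and [D r]]]

15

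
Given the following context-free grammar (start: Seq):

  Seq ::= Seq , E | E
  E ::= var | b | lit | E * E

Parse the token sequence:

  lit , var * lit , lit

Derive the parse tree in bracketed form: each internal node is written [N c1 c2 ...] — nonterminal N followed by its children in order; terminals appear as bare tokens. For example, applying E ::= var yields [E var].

[Seq [Seq [Seq [E lit]] , [E [E var] * [E lit]]] , [E lit]]

Seq
Seq , E
Seq , E , E
E , E , E
lit , E , E
lit , E * E , E
lit , var * E , E
lit , var * lit , E
lit , var * lit , lit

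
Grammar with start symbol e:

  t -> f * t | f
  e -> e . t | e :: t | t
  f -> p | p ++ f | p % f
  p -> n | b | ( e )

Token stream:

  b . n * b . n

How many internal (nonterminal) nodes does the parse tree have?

[e [e [e [t [f [p b]]]] . [t [f [p n]] * [t [f [p b]]]]] . [t [f [p n]]]]

15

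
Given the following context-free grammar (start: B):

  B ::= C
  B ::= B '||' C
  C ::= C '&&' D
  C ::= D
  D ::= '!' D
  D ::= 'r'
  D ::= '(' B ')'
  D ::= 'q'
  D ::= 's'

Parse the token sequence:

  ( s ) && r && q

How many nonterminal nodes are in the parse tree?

[B [C [C [C [D ( [B [C [D s]]] )]] && [D r]] && [D q]]]

10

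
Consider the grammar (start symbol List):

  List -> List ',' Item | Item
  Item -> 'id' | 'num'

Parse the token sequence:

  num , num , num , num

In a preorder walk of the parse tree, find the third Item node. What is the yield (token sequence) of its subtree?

num

[List [List [List [List [Item num]] , [Item num]] , [Item num]] , [Item num]]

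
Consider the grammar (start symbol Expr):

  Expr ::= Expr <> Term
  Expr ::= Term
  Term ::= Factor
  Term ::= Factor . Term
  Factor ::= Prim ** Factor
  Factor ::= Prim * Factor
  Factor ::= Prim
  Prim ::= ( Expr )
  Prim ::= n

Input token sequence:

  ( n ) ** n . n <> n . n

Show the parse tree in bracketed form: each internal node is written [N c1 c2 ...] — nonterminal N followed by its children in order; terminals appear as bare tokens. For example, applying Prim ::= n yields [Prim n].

Expr
Expr <> Term
Term <> Term
Factor . Term <> Term
Prim ** Factor . Term <> Term
( Expr ) ** Factor . Term <> Term
( Term ) ** Factor . Term <> Term
( Factor ) ** Factor . Term <> Term
( Prim ) ** Factor . Term <> Term
( n ) ** Factor . Term <> Term
( n ) ** Prim . Term <> Term
( n ) ** n . Term <> Term
( n ) ** n . Factor <> Term
( n ) ** n . Prim <> Term
( n ) ** n . n <> Term
( n ) ** n . n <> Factor . Term
( n ) ** n . n <> Prim . Term
( n ) ** n . n <> n . Term
( n ) ** n . n <> n . Factor
( n ) ** n . n <> n . Prim
( n ) ** n . n <> n . n

[Expr [Expr [Term [Factor [Prim ( [Expr [Term [Factor [Prim n]]]] )] ** [Factor [Prim n]]] . [Term [Factor [Prim n]]]]] <> [Term [Factor [Prim n]] . [Term [Factor [Prim n]]]]]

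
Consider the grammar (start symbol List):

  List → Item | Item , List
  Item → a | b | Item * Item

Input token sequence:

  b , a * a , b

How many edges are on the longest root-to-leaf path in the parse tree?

[List [Item b] , [List [Item [Item a] * [Item a]] , [List [Item b]]]]

4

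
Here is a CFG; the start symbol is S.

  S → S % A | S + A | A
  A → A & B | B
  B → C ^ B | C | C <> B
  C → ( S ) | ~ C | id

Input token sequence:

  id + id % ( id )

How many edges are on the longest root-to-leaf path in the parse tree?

8

[S [S [S [A [B [C id]]]] + [A [B [C id]]]] % [A [B [C ( [S [A [B [C id]]]] )]]]]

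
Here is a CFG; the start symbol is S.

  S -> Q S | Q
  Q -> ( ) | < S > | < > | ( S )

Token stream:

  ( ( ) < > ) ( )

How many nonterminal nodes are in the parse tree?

[S [Q ( [S [Q ( )] [S [Q < >]]] )] [S [Q ( )]]]

8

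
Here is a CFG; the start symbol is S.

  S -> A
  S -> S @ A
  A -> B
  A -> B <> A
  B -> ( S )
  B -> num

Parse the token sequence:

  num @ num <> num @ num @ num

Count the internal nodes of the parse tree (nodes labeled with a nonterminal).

14

[S [S [S [S [A [B num]]] @ [A [B num] <> [A [B num]]]] @ [A [B num]]] @ [A [B num]]]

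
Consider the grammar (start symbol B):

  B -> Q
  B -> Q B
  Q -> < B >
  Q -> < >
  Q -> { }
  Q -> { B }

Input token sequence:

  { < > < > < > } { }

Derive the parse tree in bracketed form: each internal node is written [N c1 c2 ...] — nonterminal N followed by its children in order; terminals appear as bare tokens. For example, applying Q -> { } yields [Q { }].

B
Q B
{ B } B
{ Q B } B
{ < > B } B
{ < > Q B } B
{ < > < > B } B
{ < > < > Q } B
{ < > < > < > } B
{ < > < > < > } Q
{ < > < > < > } { }

[B [Q { [B [Q < >] [B [Q < >] [B [Q < >]]]] }] [B [Q { }]]]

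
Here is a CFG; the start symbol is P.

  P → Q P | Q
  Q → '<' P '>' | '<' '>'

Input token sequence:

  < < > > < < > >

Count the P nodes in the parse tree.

[P [Q < [P [Q < >]] >] [P [Q < [P [Q < >]] >]]]

4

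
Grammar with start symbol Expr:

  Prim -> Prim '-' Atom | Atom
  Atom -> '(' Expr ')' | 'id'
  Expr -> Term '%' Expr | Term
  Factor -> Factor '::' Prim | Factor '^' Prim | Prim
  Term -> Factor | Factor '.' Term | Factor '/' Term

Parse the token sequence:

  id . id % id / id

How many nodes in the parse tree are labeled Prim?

4

[Expr [Term [Factor [Prim [Atom id]]] . [Term [Factor [Prim [Atom id]]]]] % [Expr [Term [Factor [Prim [Atom id]]] / [Term [Factor [Prim [Atom id]]]]]]]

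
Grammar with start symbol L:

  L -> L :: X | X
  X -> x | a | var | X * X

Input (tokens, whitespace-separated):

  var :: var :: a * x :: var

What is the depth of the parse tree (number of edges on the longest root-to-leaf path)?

5

[L [L [L [L [X var]] :: [X var]] :: [X [X a] * [X x]]] :: [X var]]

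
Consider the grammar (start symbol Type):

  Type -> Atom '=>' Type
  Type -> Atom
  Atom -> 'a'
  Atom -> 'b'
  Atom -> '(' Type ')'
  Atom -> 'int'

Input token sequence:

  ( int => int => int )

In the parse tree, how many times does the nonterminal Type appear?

[Type [Atom ( [Type [Atom int] => [Type [Atom int] => [Type [Atom int]]]] )]]

4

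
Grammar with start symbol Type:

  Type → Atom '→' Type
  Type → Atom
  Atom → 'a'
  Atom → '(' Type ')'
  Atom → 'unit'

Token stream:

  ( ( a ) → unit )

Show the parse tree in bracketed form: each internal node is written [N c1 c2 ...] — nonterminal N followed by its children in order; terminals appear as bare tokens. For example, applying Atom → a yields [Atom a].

[Type [Atom ( [Type [Atom ( [Type [Atom a]] )] → [Type [Atom unit]]] )]]

Type
Atom
( Type )
( Atom → Type )
( ( Type ) → Type )
( ( Atom ) → Type )
( ( a ) → Type )
( ( a ) → Atom )
( ( a ) → unit )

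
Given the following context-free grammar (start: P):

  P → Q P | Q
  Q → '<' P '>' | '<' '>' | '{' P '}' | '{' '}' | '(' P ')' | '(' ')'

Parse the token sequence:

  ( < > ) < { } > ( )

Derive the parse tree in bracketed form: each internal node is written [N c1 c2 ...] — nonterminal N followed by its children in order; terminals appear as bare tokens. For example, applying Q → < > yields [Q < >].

[P [Q ( [P [Q < >]] )] [P [Q < [P [Q { }]] >] [P [Q ( )]]]]

P
Q P
( P ) P
( Q ) P
( < > ) P
( < > ) Q P
( < > ) < P > P
( < > ) < Q > P
( < > ) < { } > P
( < > ) < { } > Q
( < > ) < { } > ( )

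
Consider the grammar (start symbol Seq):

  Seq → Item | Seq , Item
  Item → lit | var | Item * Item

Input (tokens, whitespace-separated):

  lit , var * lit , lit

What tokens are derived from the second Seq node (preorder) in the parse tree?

lit , var * lit

[Seq [Seq [Seq [Item lit]] , [Item [Item var] * [Item lit]]] , [Item lit]]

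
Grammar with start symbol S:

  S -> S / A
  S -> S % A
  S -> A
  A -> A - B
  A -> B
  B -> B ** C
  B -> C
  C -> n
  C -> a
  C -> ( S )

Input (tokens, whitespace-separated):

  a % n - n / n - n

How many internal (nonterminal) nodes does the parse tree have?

[S [S [S [A [B [C a]]]] % [A [A [B [C n]]] - [B [C n]]]] / [A [A [B [C n]]] - [B [C n]]]]

18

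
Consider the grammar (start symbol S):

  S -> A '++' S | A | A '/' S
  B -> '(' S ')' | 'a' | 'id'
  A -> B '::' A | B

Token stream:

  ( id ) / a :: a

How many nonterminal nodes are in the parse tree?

[S [A [B ( [S [A [B id]]] )]] / [S [A [B a] :: [A [B a]]]]]

11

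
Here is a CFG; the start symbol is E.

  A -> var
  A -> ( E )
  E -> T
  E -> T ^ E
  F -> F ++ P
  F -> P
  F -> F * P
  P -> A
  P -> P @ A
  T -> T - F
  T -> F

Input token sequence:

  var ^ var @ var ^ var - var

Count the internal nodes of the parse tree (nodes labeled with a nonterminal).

21

[E [T [F [P [A var]]]] ^ [E [T [F [P [P [A var]] @ [A var]]]] ^ [E [T [T [F [P [A var]]]] - [F [P [A var]]]]]]]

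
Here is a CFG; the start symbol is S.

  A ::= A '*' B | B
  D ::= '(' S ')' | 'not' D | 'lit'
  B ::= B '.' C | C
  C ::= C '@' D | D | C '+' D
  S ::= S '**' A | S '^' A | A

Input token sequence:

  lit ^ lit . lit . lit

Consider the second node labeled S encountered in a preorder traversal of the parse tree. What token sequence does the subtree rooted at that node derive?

[S [S [A [B [C [D lit]]]]] ^ [A [B [B [B [C [D lit]]] . [C [D lit]]] . [C [D lit]]]]]

lit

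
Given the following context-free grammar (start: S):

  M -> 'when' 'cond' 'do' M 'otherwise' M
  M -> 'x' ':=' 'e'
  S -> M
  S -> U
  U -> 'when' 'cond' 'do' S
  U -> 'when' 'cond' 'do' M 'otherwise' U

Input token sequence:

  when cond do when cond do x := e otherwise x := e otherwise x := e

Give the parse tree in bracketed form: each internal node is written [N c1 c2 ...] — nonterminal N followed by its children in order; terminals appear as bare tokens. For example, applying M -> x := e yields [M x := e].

[S [M when cond do [M when cond do [M x := e] otherwise [M x := e]] otherwise [M x := e]]]

S
M
when cond do M otherwise M
when cond do when cond do M otherwise M otherwise M
when cond do when cond do x := e otherwise M otherwise M
when cond do when cond do x := e otherwise x := e otherwise M
when cond do when cond do x := e otherwise x := e otherwise x := e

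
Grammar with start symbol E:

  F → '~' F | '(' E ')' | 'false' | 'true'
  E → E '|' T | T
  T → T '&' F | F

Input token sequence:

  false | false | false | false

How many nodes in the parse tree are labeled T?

[E [E [E [E [T [F false]]] | [T [F false]]] | [T [F false]]] | [T [F false]]]

4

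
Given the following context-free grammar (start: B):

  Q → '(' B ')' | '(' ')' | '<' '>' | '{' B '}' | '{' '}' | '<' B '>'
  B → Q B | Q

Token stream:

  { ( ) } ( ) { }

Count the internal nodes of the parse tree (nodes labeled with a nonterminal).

8

[B [Q { [B [Q ( )]] }] [B [Q ( )] [B [Q { }]]]]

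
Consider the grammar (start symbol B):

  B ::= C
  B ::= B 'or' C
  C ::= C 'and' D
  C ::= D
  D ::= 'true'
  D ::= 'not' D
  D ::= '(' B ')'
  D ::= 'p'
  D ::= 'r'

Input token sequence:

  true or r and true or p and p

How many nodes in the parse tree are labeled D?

5

[B [B [B [C [D true]]] or [C [C [D r]] and [D true]]] or [C [C [D p]] and [D p]]]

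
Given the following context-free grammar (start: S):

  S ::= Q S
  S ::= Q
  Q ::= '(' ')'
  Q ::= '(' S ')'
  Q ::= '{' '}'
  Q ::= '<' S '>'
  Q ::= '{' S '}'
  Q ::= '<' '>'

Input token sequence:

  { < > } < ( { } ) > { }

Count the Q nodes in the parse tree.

[S [Q { [S [Q < >]] }] [S [Q < [S [Q ( [S [Q { }]] )]] >] [S [Q { }]]]]

6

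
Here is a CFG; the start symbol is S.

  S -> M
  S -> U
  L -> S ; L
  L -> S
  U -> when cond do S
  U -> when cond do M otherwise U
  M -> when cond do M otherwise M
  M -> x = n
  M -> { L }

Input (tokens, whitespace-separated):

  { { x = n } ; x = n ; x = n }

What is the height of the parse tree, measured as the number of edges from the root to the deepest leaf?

[S [M { [L [S [M { [L [S [M x = n]]] }]] ; [L [S [M x = n]] ; [L [S [M x = n]]]]] }]]

8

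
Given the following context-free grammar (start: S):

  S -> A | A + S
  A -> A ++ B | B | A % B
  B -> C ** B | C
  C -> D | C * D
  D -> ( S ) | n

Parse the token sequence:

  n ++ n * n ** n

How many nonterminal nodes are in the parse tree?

[S [A [A [B [C [D n]]]] ++ [B [C [C [D n]] * [D n]] ** [B [C [D n]]]]]]

14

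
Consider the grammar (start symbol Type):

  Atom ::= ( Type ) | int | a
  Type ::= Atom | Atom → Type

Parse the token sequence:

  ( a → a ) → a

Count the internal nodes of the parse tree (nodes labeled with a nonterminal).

[Type [Atom ( [Type [Atom a] → [Type [Atom a]]] )] → [Type [Atom a]]]

8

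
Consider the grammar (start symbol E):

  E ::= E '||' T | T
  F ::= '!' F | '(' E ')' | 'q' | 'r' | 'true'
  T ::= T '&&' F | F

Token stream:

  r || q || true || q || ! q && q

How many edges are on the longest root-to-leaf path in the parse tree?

[E [E [E [E [E [T [F r]]] || [T [F q]]] || [T [F true]]] || [T [F q]]] || [T [T [F ! [F q]]] && [F q]]]

7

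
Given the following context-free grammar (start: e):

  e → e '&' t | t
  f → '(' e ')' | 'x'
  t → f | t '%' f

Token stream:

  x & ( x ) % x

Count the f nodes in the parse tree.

4

[e [e [t [f x]]] & [t [t [f ( [e [t [f x]]] )]] % [f x]]]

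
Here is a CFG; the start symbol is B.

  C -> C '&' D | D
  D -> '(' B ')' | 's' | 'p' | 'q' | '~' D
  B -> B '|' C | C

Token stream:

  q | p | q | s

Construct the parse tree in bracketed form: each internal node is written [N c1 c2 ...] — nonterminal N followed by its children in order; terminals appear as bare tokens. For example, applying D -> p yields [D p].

[B [B [B [B [C [D q]]] | [C [D p]]] | [C [D q]]] | [C [D s]]]

B
B | C
B | C | C
B | C | C | C
C | C | C | C
D | C | C | C
q | C | C | C
q | D | C | C
q | p | C | C
q | p | D | C
q | p | q | C
q | p | q | D
q | p | q | s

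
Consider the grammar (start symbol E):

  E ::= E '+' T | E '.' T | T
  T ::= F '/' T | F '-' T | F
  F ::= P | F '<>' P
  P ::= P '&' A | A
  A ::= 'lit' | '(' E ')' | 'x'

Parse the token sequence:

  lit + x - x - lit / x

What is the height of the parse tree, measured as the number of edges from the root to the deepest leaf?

[E [E [T [F [P [A lit]]]]] + [T [F [P [A x]]] - [T [F [P [A x]]] - [T [F [P [A lit]]] / [T [F [P [A x]]]]]]]]

8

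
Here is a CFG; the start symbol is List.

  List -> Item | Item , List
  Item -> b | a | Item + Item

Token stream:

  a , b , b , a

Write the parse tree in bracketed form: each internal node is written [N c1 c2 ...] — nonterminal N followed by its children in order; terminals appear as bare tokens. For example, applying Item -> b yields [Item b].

[List [Item a] , [List [Item b] , [List [Item b] , [List [Item a]]]]]

List
Item , List
a , List
a , Item , List
a , b , List
a , b , Item , List
a , b , b , List
a , b , b , Item
a , b , b , a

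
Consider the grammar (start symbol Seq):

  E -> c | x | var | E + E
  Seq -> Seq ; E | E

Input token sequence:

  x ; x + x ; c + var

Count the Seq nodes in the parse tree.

3

[Seq [Seq [Seq [E x]] ; [E [E x] + [E x]]] ; [E [E c] + [E var]]]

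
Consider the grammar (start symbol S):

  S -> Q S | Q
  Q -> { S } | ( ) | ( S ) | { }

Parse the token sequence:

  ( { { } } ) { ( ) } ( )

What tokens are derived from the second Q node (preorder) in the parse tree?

{ { } }

[S [Q ( [S [Q { [S [Q { }]] }]] )] [S [Q { [S [Q ( )]] }] [S [Q ( )]]]]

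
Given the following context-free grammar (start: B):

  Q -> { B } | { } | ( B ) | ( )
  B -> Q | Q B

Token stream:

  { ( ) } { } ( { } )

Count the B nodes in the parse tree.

[B [Q { [B [Q ( )]] }] [B [Q { }] [B [Q ( [B [Q { }]] )]]]]

5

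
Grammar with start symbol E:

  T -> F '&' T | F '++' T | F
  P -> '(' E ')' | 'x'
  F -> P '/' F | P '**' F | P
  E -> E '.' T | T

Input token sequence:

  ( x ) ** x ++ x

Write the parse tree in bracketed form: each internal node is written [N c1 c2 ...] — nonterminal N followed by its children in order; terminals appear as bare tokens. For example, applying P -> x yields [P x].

E
T
F ++ T
P ** F ++ T
( E ) ** F ++ T
( T ) ** F ++ T
( F ) ** F ++ T
( P ) ** F ++ T
( x ) ** F ++ T
( x ) ** P ++ T
( x ) ** x ++ T
( x ) ** x ++ F
( x ) ** x ++ P
( x ) ** x ++ x

[E [T [F [P ( [E [T [F [P x]]]] )] ** [F [P x]]] ++ [T [F [P x]]]]]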